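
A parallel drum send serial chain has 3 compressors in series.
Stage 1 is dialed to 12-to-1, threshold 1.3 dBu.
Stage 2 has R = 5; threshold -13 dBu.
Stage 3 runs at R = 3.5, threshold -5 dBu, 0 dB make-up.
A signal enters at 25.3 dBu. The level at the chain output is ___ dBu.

-9.74 dBu

Stage 1: overshoot 24 dB → 24/12 = 2 dB → 3.3 dBu.
Stage 2: 3.3 dBu is 16.3 dB over -13 dBu; at 5:1 that becomes 3.26 dB over, giving -9.74 dBu.
Stage 3: -9.74 dBu ≤ -5 dBu, so stage 3 doesn't engage; output -9.74 dBu.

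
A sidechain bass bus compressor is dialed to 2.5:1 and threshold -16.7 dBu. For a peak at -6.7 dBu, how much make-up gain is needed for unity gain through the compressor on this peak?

6 dB

Without make-up, output = threshold + overshoot/2.5 = -16.7 + 4 = -12.7 dBu.
Gap to target: 6 dB.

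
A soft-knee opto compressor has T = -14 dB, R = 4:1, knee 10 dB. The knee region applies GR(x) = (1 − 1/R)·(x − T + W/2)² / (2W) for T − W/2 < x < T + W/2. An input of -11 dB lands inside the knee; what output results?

x − T + W/2 = -11 − (-14) + 5 = 8.
GR = (1 − 1/4) × 8² / 20 = 0.75 × 64 / 20 = 2.4 dB.
Output = -11 − 2.4 = -13.4 dB.

-13.4 dB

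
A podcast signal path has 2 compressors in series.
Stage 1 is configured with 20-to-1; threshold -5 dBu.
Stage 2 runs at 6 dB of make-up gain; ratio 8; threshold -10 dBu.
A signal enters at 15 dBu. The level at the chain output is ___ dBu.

Stage 1: 15 dBu is 20 dB over -5 dBu; at 20:1 that becomes 1 dB over, giving -4 dBu.
Stage 2: 6 dB above -10 dBu, reduced 8:1 to 0.75 dB above → -9.25 dBu; +6 dB make-up → -3.25 dBu.

-3.25 dBu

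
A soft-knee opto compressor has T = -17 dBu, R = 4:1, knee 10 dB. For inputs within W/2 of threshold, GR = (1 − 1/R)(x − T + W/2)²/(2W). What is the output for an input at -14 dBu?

-16.4 dBu

x − T + W/2 = -14 − (-17) + 5 = 8.
GR = (1 − 1/4) × 8² / 20 = 0.75 × 64 / 20 = 2.4 dB.
Output = -14 − 2.4 = -16.4 dBu.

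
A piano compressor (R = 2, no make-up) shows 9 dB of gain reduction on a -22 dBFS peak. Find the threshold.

-40 dBFS

Input is 18 dB above T (since output overshoot × R = input overshoot: (-31 − T)·2 = -22 − T gives T = -40 dBFS).
Check: -40 + (-22 − (-40))/2 = -40 + 9 = -31 dBFS. ✓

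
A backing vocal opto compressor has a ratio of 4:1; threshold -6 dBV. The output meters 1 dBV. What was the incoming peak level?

22 dBV

That's 7 dB above the -6 dBV threshold.
Before 4:1 compression the overshoot was 7 × 4 = 28 dB, so input = -6 + 28 = 22 dBV.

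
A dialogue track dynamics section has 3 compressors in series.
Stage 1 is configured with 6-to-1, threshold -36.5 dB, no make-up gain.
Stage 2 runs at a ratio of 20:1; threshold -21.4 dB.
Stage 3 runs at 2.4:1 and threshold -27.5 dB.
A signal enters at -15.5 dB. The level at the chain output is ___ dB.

Stage 1: overshoot 21 dB → 21/6 = 3.5 dB → -33 dB.
Stage 2: below threshold (-33 ≤ -21.4); passes unchanged; output -33 dB.
Stage 3: below threshold (-33 ≤ -27.5); passes unchanged; output -33 dB.

-33 dB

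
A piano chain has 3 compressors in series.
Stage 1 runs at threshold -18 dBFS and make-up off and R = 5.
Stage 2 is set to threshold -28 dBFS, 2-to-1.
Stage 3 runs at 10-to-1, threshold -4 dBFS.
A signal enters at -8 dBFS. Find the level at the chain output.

Stage 1: 10 dB above -18 dBFS, reduced 5:1 to 2 dB above → -16 dBFS.
Stage 2: -16 dBFS is 12 dB over -28 dBFS; at 2:1 that becomes 6 dB over, giving -22 dBFS.
Stage 3: below threshold (-22 ≤ -4); passes unchanged; output -22 dBFS.

-22 dBFS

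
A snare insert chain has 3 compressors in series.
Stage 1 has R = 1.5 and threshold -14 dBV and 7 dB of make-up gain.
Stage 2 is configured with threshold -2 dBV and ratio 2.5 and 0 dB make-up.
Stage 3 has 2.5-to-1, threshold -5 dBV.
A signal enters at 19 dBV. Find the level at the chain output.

-1.08 dBV

Stage 1: 33 dB above -14 dBV, reduced 1.5:1 to 22 dB above → 8 dBV; +7 dB make-up → 15 dBV.
Stage 2: 15 dBV is 17 dB over -2 dBV; at 2.5:1 that becomes 6.8 dB over, giving 4.8 dBV.
Stage 3: 4.8 dBV is 9.8 dB over -5 dBV; at 2.5:1 that becomes 3.92 dB over, giving -1.08 dBV.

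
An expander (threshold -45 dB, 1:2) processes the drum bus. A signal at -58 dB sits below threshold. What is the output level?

-71 dB

Undershoot = (-45) − (-58) = 13 dB.
At 1:2, that expands to 26 dB under threshold.
Output = -45 − 26 = -71 dB.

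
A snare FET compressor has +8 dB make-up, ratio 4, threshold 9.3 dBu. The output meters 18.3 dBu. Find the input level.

13.3 dBu

Remove make-up: 18.3 − 8 = 10.3 dBu.
The compressed level sits 10.3 − 9.3 = 1 dB over threshold.
Undo the ratio: input overshoot = 1 × 4 = 4 dB, giving input = 13.3 dBu.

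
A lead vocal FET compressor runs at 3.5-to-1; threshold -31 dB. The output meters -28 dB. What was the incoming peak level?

-20.5 dB

The compressed level sits -28 − (-31) = 3 dB over threshold.
Undo the ratio: input overshoot = 3 × 3.5 = 10.5 dB, giving input = -20.5 dB.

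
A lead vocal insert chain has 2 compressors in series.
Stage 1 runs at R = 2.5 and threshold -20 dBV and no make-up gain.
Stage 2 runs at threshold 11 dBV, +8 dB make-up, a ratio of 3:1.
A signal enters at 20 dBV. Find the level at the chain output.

Stage 1: overshoot 40 dB → 40/2.5 = 16 dB → -4 dBV.
Stage 2: below threshold (-4 ≤ 11); passes unchanged; make-up brings it to 4 dBV.

4 dBV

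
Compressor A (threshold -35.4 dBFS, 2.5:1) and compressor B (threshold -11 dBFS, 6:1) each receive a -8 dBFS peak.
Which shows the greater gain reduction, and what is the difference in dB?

A: overshoot 27.4 dB → output overshoot 10.96 dB → GR 16.44 dB.
B: overshoot 3 dB → output overshoot 0.5 dB → GR 2.5 dB.
A applies 13.94 dB more gain reduction.

A, by 13.94 dB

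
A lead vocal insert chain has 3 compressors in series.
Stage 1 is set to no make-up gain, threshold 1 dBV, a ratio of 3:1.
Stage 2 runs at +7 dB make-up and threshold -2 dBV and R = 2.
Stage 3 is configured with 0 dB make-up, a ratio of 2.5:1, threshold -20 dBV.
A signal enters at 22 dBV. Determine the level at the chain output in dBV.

-8 dBV

Stage 1: 21 dB above 1 dBV, reduced 3:1 to 7 dB above → 8 dBV.
Stage 2: 10 dB above -2 dBV, reduced 2:1 to 5 dB above → 3 dBV; +7 dB make-up → 10 dBV.
Stage 3: overshoot 30 dB → 30/2.5 = 12 dB → -8 dBV.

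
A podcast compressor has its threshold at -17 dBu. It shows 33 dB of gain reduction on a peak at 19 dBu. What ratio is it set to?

12:1

Input overshoot = 19 − (-17) = 36 dB.
Output overshoot = 36 − 33 = 3 dB.
Ratio = input overshoot / output overshoot = 36 / 3 = 12.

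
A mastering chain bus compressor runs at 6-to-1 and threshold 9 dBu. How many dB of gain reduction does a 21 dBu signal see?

The signal is 12 dB above threshold.
After 6:1 compression the overshoot becomes 12/6 = 2 dB.
Gain reduction = 12 − 2 = 10 dB.

10 dB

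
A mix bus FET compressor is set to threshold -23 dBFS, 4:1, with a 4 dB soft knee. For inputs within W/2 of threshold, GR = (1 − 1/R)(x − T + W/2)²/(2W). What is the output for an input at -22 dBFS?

x − T + W/2 = -22 − (-23) + 2 = 3.
GR = (1 − 1/4) × 3² / 8 = 0.75 × 9 / 8 = 0.84375 dB.
Output = -22 − 0.84375 = -22.84375 dBFS.

-22.84375 dBFS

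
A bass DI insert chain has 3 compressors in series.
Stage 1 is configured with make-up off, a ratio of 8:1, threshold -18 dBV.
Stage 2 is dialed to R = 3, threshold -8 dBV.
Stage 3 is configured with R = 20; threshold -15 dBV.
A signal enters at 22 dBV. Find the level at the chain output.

Stage 1: 22 dBV is 40 dB over -18 dBV; at 8:1 that becomes 5 dB over, giving -13 dBV.
Stage 2: below threshold (-13 ≤ -8); passes unchanged; output -13 dBV.
Stage 3: overshoot 2 dB → 2/20 = 0.1 dB → -14.9 dBV.

-14.9 dBV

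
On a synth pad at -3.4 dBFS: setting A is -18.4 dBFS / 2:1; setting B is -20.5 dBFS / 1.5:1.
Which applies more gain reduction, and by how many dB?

A, by 1.8 dB

A: 15 dB over, compressed to 7.5 dB over, so 7.5 dB of GR.
B: 17.1 dB over, compressed to 11.4 dB over, so 5.7 dB of GR.
A reduces 1.8 dB more.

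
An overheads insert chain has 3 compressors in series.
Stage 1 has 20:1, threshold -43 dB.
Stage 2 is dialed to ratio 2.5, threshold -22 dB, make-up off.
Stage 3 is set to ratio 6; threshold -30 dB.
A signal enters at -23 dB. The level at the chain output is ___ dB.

-42 dB

Stage 1: 20 dB above -43 dB, reduced 20:1 to 1 dB above → -42 dB.
Stage 2: -42 dB is at or below the -22 dB threshold — no compression; output -42 dB.
Stage 3: below threshold (-42 ≤ -30); passes unchanged; output -42 dB.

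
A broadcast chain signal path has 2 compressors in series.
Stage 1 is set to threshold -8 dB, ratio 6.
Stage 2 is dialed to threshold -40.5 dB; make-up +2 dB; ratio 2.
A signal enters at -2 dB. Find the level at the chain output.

Stage 1: overshoot 6 dB → 6/6 = 1 dB → -7 dB.
Stage 2: 33.5 dB above -40.5 dB, reduced 2:1 to 16.75 dB above → -23.75 dB; +2 dB make-up → -21.75 dB.

-21.75 dB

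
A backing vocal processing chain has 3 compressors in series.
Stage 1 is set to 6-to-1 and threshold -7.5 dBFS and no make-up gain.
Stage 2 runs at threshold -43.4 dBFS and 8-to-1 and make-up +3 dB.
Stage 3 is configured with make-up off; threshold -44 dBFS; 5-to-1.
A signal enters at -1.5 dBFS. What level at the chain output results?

-42.3575 dBFS

Stage 1: 6 dB above -7.5 dBFS, reduced 6:1 to 1 dB above → -6.5 dBFS.
Stage 2: 36.9 dB above -43.4 dBFS, reduced 8:1 to 4.6125 dB above → -38.7875 dBFS; +3 dB make-up → -35.7875 dBFS.
Stage 3: overshoot 8.2125 dB → 8.2125/5 = 1.6425 dB → -42.3575 dBFS.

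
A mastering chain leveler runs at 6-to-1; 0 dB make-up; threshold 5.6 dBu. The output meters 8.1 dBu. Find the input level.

That's 2.5 dB above the 5.6 dBu threshold.
Undo the ratio: input overshoot = 2.5 × 6 = 15 dB, giving input = 20.6 dBu.

20.6 dBu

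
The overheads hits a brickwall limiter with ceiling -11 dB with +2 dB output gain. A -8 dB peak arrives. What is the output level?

-9 dB

At ∞:1, everything above -11 dB is held at the ceiling.
Output gain then adds 2 dB: -11 + 2 = -9 dB.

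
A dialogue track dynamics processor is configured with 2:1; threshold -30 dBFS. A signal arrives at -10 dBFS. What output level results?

-10 dBFS sits 20 dB over threshold.
2:1 compression reduces that to 20/2 = 10 dB over.
So the level is -30 + 10 = -20 dBFS.

-20 dBFS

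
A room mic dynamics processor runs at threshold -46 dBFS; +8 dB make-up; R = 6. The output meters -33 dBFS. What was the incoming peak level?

Stripping the +8 dB make-up gives -41 dBFS at the gain stage.
Post-compression overshoot = -41 − (-46) = 5 dB.
Undo the ratio: input overshoot = 5 × 6 = 30 dB, giving input = -16 dBFS.

-16 dBFS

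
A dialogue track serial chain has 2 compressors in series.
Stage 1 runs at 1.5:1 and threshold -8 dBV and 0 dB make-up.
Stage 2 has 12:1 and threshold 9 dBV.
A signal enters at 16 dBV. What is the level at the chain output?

Stage 1: 24 dB above -8 dBV, reduced 1.5:1 to 16 dB above → 8 dBV.
Stage 2: 8 dBV is at or below the 9 dBV threshold — no compression; output 8 dBV.

8 dBV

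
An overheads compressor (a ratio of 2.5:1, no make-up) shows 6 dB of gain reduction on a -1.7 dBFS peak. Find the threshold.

-11.7 dBFS

Let T be the threshold. Output overshoot = (input overshoot)/R, so -7.7 − T = (-1.7 − T)/2.5.
2.5·(-7.7 − T) = -1.7 − T → 1.5·T = -19.25 − (-1.7) = -17.55.
T = -17.55/1.5 = -11.7 dBFS.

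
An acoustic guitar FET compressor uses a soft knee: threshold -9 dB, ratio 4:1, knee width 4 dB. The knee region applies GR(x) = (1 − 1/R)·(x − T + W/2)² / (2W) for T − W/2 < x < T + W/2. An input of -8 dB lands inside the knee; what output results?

-8.84375 dB

x − T + W/2 = -8 − (-9) + 2 = 3.
GR = (1 − 1/4) × 3² / 8 = 0.75 × 9 / 8 = 0.84375 dB.
Output = -8 − 0.84375 = -8.84375 dB.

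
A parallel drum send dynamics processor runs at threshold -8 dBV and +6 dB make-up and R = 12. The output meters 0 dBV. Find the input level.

16 dBV

Stripping the +6 dB make-up gives -6 dBV at the gain stage.
Post-compression overshoot = -6 − (-8) = 2 dB.
Before 12:1 compression the overshoot was 2 × 12 = 24 dB, so input = -8 + 24 = 16 dBV.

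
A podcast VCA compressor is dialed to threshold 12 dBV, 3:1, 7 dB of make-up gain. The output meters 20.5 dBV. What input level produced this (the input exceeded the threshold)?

Stripping the +7 dB make-up gives 13.5 dBV at the gain stage.
Post-compression overshoot = 13.5 − 12 = 1.5 dB.
Input overshoot = R × output overshoot = 4.5 dB → input = 12 + 4.5 = 16.5 dBV.

16.5 dBV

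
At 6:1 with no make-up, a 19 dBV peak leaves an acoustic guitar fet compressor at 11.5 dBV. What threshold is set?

Input is 9 dB above T (since output overshoot × R = input overshoot: (11.5 − T)·6 = 19 − T gives T = 10 dBV).
Check: 10 + (19 − 10)/6 = 10 + 1.5 = 11.5 dBV. ✓

10 dBV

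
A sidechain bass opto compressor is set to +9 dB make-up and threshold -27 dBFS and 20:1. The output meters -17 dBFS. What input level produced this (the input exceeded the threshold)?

Stripping the +9 dB make-up gives -26 dBFS at the gain stage.
That's 1 dB above the -27 dBFS threshold.
Before 20:1 compression the overshoot was 1 × 20 = 20 dB, so input = -27 + 20 = -7 dBFS.

-7 dBFS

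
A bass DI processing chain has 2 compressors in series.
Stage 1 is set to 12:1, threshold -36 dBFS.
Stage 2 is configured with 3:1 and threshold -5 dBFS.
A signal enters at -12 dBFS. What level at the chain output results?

Stage 1: -12 dBFS is 24 dB over -36 dBFS; at 12:1 that becomes 2 dB over, giving -34 dBFS.
Stage 2: below threshold (-34 ≤ -5); passes unchanged; output -34 dBFS.

-34 dBFS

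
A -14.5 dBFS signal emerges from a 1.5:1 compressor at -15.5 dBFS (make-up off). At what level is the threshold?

-17.5 dBFS

Gain reduction = -14.5 − (-15.5) = 1 dB; output overshoot = GR / (R − 1) = 1 / 0.5 = 2 dB.
Threshold = output − output overshoot = -15.5 − 2 = -17.5 dBFS.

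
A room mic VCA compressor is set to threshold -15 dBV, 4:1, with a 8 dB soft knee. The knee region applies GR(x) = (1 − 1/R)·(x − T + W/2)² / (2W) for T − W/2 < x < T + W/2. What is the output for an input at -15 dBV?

-15.75 dBV

x − T + W/2 = -15 − (-15) + 4 = 4.
GR = (1 − 1/4) × 4² / 16 = 0.75 × 16 / 16 = 0.75 dB.
Output = -15 − 0.75 = -15.75 dBV.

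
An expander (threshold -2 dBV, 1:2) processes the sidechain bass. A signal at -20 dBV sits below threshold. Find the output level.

-38 dBV

Below threshold, a 1:2 expander applies gain = (2−1)×(T − x) of attenuation.
(2−1) × 18 = 18 dB, so output = -20 − 18 = -38 dBV.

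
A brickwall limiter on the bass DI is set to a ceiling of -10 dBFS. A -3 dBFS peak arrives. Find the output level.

-10 dBFS

The limiter clamps the peak to its -10 dBFS ceiling.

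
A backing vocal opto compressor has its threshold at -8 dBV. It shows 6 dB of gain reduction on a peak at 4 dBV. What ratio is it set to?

Input overshoot = 4 − (-8) = 12 dB.
Output overshoot = 12 − 6 = 6 dB.
Ratio = input overshoot / output overshoot = 12 / 6 = 2.

2:1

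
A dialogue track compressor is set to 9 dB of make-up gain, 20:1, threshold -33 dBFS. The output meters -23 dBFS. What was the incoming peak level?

-13 dBFS

Remove make-up: -23 − 9 = -32 dBFS.
The compressed level sits -32 − (-33) = 1 dB over threshold.
Undo the ratio: input overshoot = 1 × 20 = 20 dB, giving input = -13 dBFS.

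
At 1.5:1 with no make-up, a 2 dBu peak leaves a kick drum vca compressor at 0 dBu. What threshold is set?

Input is 6 dB above T (since output overshoot × R = input overshoot: (0 − T)·1.5 = 2 − T gives T = -4 dBu).
Check: -4 + (2 − (-4))/1.5 = -4 + 4 = 0 dBu. ✓

-4 dBu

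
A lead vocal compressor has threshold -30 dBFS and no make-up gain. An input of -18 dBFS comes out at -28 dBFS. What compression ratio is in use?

Input overshoot = -18 − (-30) = 12 dB; output overshoot = -28 − (-30) = 2 dB.
Ratio = 12 / 2 = 6.

6:1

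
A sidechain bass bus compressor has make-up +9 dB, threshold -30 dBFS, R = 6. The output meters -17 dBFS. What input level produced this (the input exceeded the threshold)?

Before make-up, the level was -17 − 9 = -26 dBFS.
That's 4 dB above the -30 dBFS threshold.
Undo the ratio: input overshoot = 4 × 6 = 24 dB, giving input = -6 dBFS.

-6 dBFS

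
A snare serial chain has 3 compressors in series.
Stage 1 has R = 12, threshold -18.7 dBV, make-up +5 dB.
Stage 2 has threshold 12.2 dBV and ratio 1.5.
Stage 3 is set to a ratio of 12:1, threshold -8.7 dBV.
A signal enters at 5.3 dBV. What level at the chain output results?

-11.7 dBV

Stage 1: 5.3 dBV is 24 dB over -18.7 dBV; at 12:1 that becomes 2 dB over, giving -16.7 dBV; +5 dB make-up → -11.7 dBV.
Stage 2: -11.7 dBV is at or below the 12.2 dBV threshold — no compression; output -11.7 dBV.
Stage 3: -11.7 dBV is at or below the -8.7 dBV threshold — no compression; output -11.7 dBV.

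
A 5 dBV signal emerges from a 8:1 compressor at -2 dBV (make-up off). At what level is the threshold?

-3 dBV

Let T be the threshold. Output overshoot = (input overshoot)/R, so -2 − T = (5 − T)/8.
8·(-2 − T) = 5 − T → 7·T = -16 − 5 = -21.
T = -21/7 = -3 dBV.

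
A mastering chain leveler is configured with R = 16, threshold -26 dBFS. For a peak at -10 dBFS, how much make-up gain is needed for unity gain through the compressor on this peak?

15 dB

The peak compresses to -26 + 16/16 = -25 dBFS.
To reach -10 dBFS requires -10 − (-25) = 15 dB of make-up.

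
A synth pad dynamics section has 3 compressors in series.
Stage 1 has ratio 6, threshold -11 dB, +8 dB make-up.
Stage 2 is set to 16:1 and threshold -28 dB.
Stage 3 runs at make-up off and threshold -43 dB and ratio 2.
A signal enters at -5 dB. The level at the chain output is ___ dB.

Stage 1: 6 dB above -11 dB, reduced 6:1 to 1 dB above → -10 dB; +8 dB make-up → -2 dB.
Stage 2: 26 dB above -28 dB, reduced 16:1 to 1.625 dB above → -26.375 dB.
Stage 3: -26.375 dB is 16.625 dB over -43 dB; at 2:1 that becomes 8.3125 dB over, giving -34.6875 dB.

-34.6875 dB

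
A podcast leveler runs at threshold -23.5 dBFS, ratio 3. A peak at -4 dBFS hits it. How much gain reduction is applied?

The signal is 19.5 dB above threshold.
At 3:1, output sits 19.5/3 = 6.5 dB above threshold.
Gain reduction = 19.5 − 6.5 = 13 dB.

13 dB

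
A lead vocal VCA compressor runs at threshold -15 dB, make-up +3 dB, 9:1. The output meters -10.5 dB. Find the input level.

Before make-up, the level was -10.5 − 3 = -13.5 dB.
The compressed level sits -13.5 − (-15) = 1.5 dB over threshold.
Undo the ratio: input overshoot = 1.5 × 9 = 13.5 dB, giving input = -1.5 dB.

-1.5 dB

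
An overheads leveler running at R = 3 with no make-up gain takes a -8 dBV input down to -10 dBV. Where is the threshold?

Let T be the threshold. Output overshoot = (input overshoot)/R, so -10 − T = (-8 − T)/3.
3·(-10 − T) = -8 − T → 2·T = -30 − (-8) = -22.
T = -22/2 = -11 dBV.

-11 dBV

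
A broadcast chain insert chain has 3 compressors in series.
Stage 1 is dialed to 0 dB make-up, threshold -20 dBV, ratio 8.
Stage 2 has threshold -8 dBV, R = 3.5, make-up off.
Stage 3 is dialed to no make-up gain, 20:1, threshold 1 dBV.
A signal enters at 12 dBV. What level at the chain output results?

-16 dBV

Stage 1: 12 dBV is 32 dB over -20 dBV; at 8:1 that becomes 4 dB over, giving -16 dBV.
Stage 2: -16 dBV ≤ -8 dBV, so stage 2 doesn't engage; output -16 dBV.
Stage 3: below threshold (-16 ≤ 1); passes unchanged; output -16 dBV.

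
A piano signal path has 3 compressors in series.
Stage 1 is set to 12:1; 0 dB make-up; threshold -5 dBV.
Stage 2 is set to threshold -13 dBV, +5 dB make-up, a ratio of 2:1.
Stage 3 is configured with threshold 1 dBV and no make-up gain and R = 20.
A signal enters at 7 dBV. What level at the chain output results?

-3.5 dBV

Stage 1: 7 dBV is 12 dB over -5 dBV; at 12:1 that becomes 1 dB over, giving -4 dBV.
Stage 2: overshoot 9 dB → 9/2 = 4.5 dB → -8.5 dBV; +5 dB make-up → -3.5 dBV.
Stage 3: -3.5 dBV ≤ 1 dBV, so stage 3 doesn't engage; output -3.5 dBV.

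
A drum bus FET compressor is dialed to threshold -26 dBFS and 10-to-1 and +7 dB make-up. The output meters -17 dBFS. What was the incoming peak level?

Before make-up, the level was -17 − 7 = -24 dBFS.
The compressed level sits -24 − (-26) = 2 dB over threshold.
Undo the ratio: input overshoot = 2 × 10 = 20 dB, giving input = -6 dBFS.

-6 dBFS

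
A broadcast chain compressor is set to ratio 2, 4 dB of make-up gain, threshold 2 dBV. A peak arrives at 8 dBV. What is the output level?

Overshoot: 8 − 2 = 6 dB.
2:1 compression reduces that to 6/2 = 3 dB over.
So the level is 2 + 3 = 5 dBV; make-up adds 4 dB, giving 9 dBV.

9 dBV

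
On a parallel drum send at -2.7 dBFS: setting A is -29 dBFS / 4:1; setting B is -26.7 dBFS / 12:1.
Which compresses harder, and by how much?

B, by 2.275 dB

A: 26.3 dB over, compressed to 6.575 dB over, so 19.725 dB of GR.
B: 24 dB over, compressed to 2 dB over, so 22 dB of GR.
B reduces 2.275 dB more.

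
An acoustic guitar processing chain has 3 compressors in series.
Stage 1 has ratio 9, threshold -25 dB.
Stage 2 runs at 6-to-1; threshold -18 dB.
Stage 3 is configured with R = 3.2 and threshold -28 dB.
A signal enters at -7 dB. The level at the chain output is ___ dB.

Stage 1: overshoot 18 dB → 18/9 = 2 dB → -23 dB.
Stage 2: -23 dB is at or below the -18 dB threshold — no compression; output -23 dB.
Stage 3: -23 dB is 5 dB over -28 dB; at 3.2:1 that becomes 1.5625 dB over, giving -26.4375 dB.

-26.4375 dB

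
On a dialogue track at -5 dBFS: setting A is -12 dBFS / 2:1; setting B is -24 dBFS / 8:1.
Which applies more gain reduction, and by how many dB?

A: overshoot 7 dB → output overshoot 3.5 dB → GR 3.5 dB.
B: overshoot 19 dB → output overshoot 2.375 dB → GR 16.625 dB.
B reduces 13.125 dB more.

B, by 13.125 dB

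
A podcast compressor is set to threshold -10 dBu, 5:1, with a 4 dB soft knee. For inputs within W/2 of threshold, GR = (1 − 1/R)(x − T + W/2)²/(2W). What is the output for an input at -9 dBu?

x − T + W/2 = -9 − (-10) + 2 = 3.
GR = (1 − 1/5) × 3² / 8 = 0.8 × 9 / 8 = 0.9 dB.
Output = -9 − 0.9 = -9.9 dBu.

-9.9 dBu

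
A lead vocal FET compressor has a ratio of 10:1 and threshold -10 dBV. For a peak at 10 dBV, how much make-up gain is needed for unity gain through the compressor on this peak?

18 dB

The peak compresses to -10 + 20/10 = -8 dBV.
To reach 10 dBV requires 10 − (-8) = 18 dB of make-up.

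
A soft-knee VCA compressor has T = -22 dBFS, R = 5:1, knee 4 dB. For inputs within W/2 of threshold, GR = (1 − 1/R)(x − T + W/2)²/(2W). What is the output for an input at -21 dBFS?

-21.9 dBFS

x − T + W/2 = -21 − (-22) + 2 = 3.
GR = (1 − 1/5) × 3² / 8 = 0.8 × 9 / 8 = 0.9 dB.
Output = -21 − 0.9 = -21.9 dBFS.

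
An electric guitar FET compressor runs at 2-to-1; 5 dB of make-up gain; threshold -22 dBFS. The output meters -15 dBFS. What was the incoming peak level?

-18 dBFS

Stripping the +5 dB make-up gives -20 dBFS at the gain stage.
The compressed level sits -20 − (-22) = 2 dB over threshold.
Undo the ratio: input overshoot = 2 × 2 = 4 dB, giving input = -18 dBFS.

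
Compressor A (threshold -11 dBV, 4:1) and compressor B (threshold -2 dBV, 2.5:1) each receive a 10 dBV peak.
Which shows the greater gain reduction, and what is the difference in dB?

A: 21 dB over, compressed to 5.25 dB over, so 15.75 dB of GR.
B: 12 dB over, compressed to 4.8 dB over, so 7.2 dB of GR.
A applies 8.55 dB more gain reduction.

A, by 8.55 dB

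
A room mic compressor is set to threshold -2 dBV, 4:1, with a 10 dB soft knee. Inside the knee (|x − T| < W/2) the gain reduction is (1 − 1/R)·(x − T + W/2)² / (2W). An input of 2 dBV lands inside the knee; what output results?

x − T + W/2 = 2 − (-2) + 5 = 9.
GR = (1 − 1/4) × 9² / 20 = 0.75 × 81 / 20 = 3.0375 dB.
Output = 2 − 3.0375 = -1.0375 dBV.

-1.0375 dBV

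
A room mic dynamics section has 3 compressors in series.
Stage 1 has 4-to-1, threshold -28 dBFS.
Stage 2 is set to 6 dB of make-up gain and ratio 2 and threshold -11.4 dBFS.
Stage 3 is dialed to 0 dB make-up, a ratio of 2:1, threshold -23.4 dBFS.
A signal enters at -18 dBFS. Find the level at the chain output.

Stage 1: -18 dBFS is 10 dB over -28 dBFS; at 4:1 that becomes 2.5 dB over, giving -25.5 dBFS.
Stage 2: -25.5 dBFS ≤ -11.4 dBFS, so stage 2 doesn't engage; make-up brings it to -19.5 dBFS.
Stage 3: -19.5 dBFS is 3.9 dB over -23.4 dBFS; at 2:1 that becomes 1.95 dB over, giving -21.45 dBFS.

-21.45 dBFS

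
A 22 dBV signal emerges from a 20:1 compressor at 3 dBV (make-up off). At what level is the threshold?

Gain reduction = 22 − 3 = 19 dB; output overshoot = GR / (R − 1) = 19 / 19 = 1 dB.
Threshold = output − output overshoot = 3 − 1 = 2 dBV.

2 dBV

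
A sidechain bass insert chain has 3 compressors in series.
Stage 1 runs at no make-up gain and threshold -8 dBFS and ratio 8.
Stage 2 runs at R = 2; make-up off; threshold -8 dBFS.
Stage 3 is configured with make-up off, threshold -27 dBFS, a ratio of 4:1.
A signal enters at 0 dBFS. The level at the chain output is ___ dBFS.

-22.125 dBFS

Stage 1: 0 dBFS is 8 dB over -8 dBFS; at 8:1 that becomes 1 dB over, giving -7 dBFS.
Stage 2: -7 dBFS is 1 dB over -8 dBFS; at 2:1 that becomes 0.5 dB over, giving -7.5 dBFS.
Stage 3: overshoot 19.5 dB → 19.5/4 = 4.875 dB → -22.125 dBFS.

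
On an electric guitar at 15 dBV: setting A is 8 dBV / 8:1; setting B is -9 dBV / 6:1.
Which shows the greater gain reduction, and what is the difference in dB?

A: overshoot 7 dB → output overshoot 0.875 dB → GR 6.125 dB.
B: overshoot 24 dB → output overshoot 4 dB → GR 20 dB.
B reduces 13.875 dB more.

B, by 13.875 dB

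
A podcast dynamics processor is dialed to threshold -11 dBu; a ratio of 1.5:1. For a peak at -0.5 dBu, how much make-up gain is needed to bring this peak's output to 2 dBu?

6 dB

The peak compresses to -11 + 10.5/1.5 = -4 dBu.
To reach 2 dBu requires 2 − (-4) = 6 dB of make-up.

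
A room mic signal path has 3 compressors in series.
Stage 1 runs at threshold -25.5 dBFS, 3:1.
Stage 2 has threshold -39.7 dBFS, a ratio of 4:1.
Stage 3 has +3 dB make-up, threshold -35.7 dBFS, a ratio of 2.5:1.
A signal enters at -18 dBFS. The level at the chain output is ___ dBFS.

-32.63 dBFS

Stage 1: -18 dBFS is 7.5 dB over -25.5 dBFS; at 3:1 that becomes 2.5 dB over, giving -23 dBFS.
Stage 2: -23 dBFS is 16.7 dB over -39.7 dBFS; at 4:1 that becomes 4.175 dB over, giving -35.525 dBFS.
Stage 3: 0.175 dB above -35.7 dBFS, reduced 2.5:1 to 0.07 dB above → -35.63 dBFS; +3 dB make-up → -32.63 dBFS.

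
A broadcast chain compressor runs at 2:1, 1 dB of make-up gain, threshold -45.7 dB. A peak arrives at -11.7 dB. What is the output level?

-27.7 dB

-11.7 dB sits 34 dB over threshold.
The 34 dB excess becomes 17 dB after 2:1 reduction.
That puts the output at -28.7 dB; make-up adds 1 dB, giving -27.7 dB.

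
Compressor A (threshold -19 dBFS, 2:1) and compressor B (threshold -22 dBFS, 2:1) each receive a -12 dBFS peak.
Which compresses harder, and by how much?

B, by 1.5 dB

A: 7 dB over, compressed to 3.5 dB over, so 3.5 dB of GR.
B: 10 dB over, compressed to 5 dB over, so 5 dB of GR.
Difference: 1.5 dB in favour of B.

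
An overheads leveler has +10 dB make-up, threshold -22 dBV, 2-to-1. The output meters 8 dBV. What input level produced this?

18 dBV

Remove make-up: 8 − 10 = -2 dBV.
The compressed level sits -2 − (-22) = 20 dB over threshold.
Undo the ratio: input overshoot = 20 × 2 = 40 dB, giving input = 18 dBV.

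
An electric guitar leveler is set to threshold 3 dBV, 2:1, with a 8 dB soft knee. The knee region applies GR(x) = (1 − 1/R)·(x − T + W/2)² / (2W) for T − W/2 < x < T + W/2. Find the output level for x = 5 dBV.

3.875 dBV

x − T + W/2 = 5 − 3 + 4 = 6.
GR = (1 − 1/2) × 6² / 16 = 0.5 × 36 / 16 = 1.125 dB.
Output = 5 − 1.125 = 3.875 dBV.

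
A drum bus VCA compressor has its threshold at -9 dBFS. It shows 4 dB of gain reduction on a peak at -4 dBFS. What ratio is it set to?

Input overshoot = -4 − (-9) = 5 dB.
Output overshoot = 5 − 4 = 1 dB.
Ratio = input overshoot / output overshoot = 5 / 1 = 5.

5:1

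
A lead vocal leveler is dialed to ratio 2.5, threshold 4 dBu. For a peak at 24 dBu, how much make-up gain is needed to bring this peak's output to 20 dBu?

8 dB

Without make-up, output = threshold + overshoot/2.5 = 4 + 8 = 12 dBu.
Gap to target: 8 dB.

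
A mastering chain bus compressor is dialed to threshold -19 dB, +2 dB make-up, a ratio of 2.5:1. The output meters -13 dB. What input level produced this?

Before make-up, the level was -13 − 2 = -15 dB.
The compressed level sits -15 − (-19) = 4 dB over threshold.
Before 2.5:1 compression the overshoot was 4 × 2.5 = 10 dB, so input = -19 + 10 = -9 dB.

-9 dB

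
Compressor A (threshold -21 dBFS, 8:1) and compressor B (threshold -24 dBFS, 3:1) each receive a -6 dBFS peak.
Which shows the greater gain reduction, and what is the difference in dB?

A: 15 dB over, compressed to 1.875 dB over, so 13.125 dB of GR.
B: 18 dB over, compressed to 6 dB over, so 12 dB of GR.
Difference: 1.125 dB in favour of A.

A, by 1.125 dB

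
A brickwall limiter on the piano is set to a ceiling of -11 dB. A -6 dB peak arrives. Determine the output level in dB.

A brickwall limiter is an ∞:1 compressor: any input above the ceiling is clamped to -11 dB.

-11 dB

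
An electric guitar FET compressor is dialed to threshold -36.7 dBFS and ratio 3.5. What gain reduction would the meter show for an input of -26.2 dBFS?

7.5 dB

Overshoot = -26.2 − (-36.7) = 10.5 dB.
After 3.5:1 compression the overshoot becomes 10.5/3.5 = 3 dB.
Gain reduction = 10.5 − 3 = 7.5 dB.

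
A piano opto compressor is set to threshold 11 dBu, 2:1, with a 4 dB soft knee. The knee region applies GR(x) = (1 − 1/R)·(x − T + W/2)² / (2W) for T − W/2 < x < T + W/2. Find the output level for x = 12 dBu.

x − T + W/2 = 12 − 11 + 2 = 3.
GR = (1 − 1/2) × 3² / 8 = 0.5 × 9 / 8 = 0.5625 dB.
Output = 12 − 0.5625 = 11.4375 dBu.

11.4375 dBu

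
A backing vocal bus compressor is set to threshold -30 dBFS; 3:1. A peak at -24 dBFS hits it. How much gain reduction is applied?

-24 dBFS exceeds the threshold by 6 dB.
At 3:1, output sits 6/3 = 2 dB above threshold.
Gain reduction = 6 − 2 = 4 dB.

4 dB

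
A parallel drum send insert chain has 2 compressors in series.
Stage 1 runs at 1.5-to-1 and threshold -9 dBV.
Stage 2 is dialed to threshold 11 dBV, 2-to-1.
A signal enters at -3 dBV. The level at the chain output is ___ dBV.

-5 dBV

Stage 1: overshoot 6 dB → 6/1.5 = 4 dB → -5 dBV.
Stage 2: -5 dBV ≤ 11 dBV, so stage 2 doesn't engage; output -5 dBV.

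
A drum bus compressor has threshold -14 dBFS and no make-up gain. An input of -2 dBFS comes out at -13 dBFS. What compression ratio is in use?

Input overshoot = -2 − (-14) = 12 dB; output overshoot = -13 − (-14) = 1 dB.
Ratio = 12 / 1 = 12.

12:1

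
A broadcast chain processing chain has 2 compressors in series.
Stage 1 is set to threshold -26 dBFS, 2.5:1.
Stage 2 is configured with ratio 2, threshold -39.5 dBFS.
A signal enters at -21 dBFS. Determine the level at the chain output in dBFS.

Stage 1: -21 dBFS is 5 dB over -26 dBFS; at 2.5:1 that becomes 2 dB over, giving -24 dBFS.
Stage 2: -24 dBFS is 15.5 dB over -39.5 dBFS; at 2:1 that becomes 7.75 dB over, giving -31.75 dBFS.

-31.75 dBFS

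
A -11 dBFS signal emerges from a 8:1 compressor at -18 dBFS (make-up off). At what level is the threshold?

Let T be the threshold. Output overshoot = (input overshoot)/R, so -18 − T = (-11 − T)/8.
8·(-18 − T) = -11 − T → 7·T = -144 − (-11) = -133.
T = -133/7 = -19 dBFS.

-19 dBFS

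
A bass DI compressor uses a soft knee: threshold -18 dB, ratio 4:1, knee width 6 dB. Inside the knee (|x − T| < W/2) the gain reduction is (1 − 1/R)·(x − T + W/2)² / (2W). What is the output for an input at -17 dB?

-18 dB

x − T + W/2 = -17 − (-18) + 3 = 4.
GR = (1 − 1/4) × 4² / 12 = 0.75 × 16 / 12 = 1 dB.
Output = -17 − 1 = -18 dB.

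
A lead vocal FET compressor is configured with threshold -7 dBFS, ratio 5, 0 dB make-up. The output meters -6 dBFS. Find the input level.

Post-compression overshoot = -6 − (-7) = 1 dB.
Input overshoot = R × output overshoot = 5 dB → input = -7 + 5 = -2 dBFS.

-2 dBFS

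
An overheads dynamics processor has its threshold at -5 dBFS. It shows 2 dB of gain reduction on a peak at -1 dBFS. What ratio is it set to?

2:1

Input overshoot = -1 − (-5) = 4 dB.
Output overshoot = 4 − 2 = 2 dB.
Ratio = input overshoot / output overshoot = 4 / 2 = 2.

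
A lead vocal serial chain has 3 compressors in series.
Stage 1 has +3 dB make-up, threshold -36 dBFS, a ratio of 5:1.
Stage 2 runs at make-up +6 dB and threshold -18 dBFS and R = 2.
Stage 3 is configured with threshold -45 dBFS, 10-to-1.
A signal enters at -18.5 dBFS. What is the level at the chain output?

-42.85 dBFS

Stage 1: 17.5 dB above -36 dBFS, reduced 5:1 to 3.5 dB above → -32.5 dBFS; +3 dB make-up → -29.5 dBFS.
Stage 2: -29.5 dBFS ≤ -18 dBFS, so stage 2 doesn't engage; make-up brings it to -23.5 dBFS.
Stage 3: -23.5 dBFS is 21.5 dB over -45 dBFS; at 10:1 that becomes 2.15 dB over, giving -42.85 dBFS.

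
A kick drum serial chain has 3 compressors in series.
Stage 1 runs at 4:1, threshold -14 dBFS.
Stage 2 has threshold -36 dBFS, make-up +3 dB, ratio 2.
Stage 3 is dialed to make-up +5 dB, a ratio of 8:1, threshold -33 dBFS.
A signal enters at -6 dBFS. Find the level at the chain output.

-26.5 dBFS

Stage 1: -6 dBFS is 8 dB over -14 dBFS; at 4:1 that becomes 2 dB over, giving -12 dBFS.
Stage 2: -12 dBFS is 24 dB over -36 dBFS; at 2:1 that becomes 12 dB over, giving -24 dBFS; +3 dB make-up → -21 dBFS.
Stage 3: overshoot 12 dB → 12/8 = 1.5 dB → -31.5 dBFS; +5 dB make-up → -26.5 dBFS.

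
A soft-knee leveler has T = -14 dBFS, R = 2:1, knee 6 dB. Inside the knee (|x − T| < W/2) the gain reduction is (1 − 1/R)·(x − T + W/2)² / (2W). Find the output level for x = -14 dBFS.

x − T + W/2 = -14 − (-14) + 3 = 3.
GR = (1 − 1/2) × 3² / 12 = 0.5 × 9 / 12 = 0.375 dB.
Output = -14 − 0.375 = -14.375 dBFS.

-14.375 dBFS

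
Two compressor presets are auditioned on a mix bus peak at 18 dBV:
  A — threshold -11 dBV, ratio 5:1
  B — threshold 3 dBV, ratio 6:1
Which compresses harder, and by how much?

A, by 10.7 dB

A: GR = 29 − 29/5 = 23.2 dB.
B: GR = 15 − 15/6 = 12.5 dB.
A reduces 10.7 dB more.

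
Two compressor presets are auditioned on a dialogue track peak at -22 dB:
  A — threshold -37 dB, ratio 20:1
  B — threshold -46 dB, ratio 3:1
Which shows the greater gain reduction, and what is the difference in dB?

B, by 1.75 dB

A: GR = 15 − 15/20 = 14.25 dB.
B: GR = 24 − 24/3 = 16 dB.
Difference: 1.75 dB in favour of B.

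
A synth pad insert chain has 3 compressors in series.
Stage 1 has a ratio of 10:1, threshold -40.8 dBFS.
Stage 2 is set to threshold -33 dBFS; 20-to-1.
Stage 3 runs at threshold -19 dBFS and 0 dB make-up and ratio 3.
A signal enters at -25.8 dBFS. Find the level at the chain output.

-39.3 dBFS

Stage 1: 15 dB above -40.8 dBFS, reduced 10:1 to 1.5 dB above → -39.3 dBFS.
Stage 2: below threshold (-39.3 ≤ -33); passes unchanged; output -39.3 dBFS.
Stage 3: below threshold (-39.3 ≤ -19); passes unchanged; output -39.3 dBFS.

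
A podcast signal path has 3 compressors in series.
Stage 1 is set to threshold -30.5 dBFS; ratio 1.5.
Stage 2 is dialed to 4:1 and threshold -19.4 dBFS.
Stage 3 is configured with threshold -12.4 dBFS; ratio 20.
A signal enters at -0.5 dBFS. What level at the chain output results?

-17.175 dBFS

Stage 1: 30 dB above -30.5 dBFS, reduced 1.5:1 to 20 dB above → -10.5 dBFS.
Stage 2: -10.5 dBFS is 8.9 dB over -19.4 dBFS; at 4:1 that becomes 2.225 dB over, giving -17.175 dBFS.
Stage 3: -17.175 dBFS ≤ -12.4 dBFS, so stage 3 doesn't engage; output -17.175 dBFS.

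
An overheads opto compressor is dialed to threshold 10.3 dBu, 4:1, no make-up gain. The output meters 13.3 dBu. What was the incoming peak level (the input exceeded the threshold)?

The compressed level sits 13.3 − 10.3 = 3 dB over threshold.
Input overshoot = R × output overshoot = 12 dB → input = 10.3 + 12 = 22.3 dBu.

22.3 dBu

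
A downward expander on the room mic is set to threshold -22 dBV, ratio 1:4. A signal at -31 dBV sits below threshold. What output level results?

Below threshold, a 1:4 expander applies gain = (4−1)×(T − x) of attenuation.
(4−1) × 9 = 27 dB, so output = -31 − 27 = -58 dBV.

-58 dBV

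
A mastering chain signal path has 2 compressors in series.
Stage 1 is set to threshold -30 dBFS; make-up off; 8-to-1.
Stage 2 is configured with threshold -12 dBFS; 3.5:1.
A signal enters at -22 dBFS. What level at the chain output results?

-29 dBFS

Stage 1: overshoot 8 dB → 8/8 = 1 dB → -29 dBFS.
Stage 2: -29 dBFS ≤ -12 dBFS, so stage 2 doesn't engage; output -29 dBFS.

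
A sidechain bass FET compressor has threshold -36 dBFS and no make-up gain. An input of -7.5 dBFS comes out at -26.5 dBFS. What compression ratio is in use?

Input overshoot = -7.5 − (-36) = 28.5 dB; output overshoot = -26.5 − (-36) = 9.5 dB.
Ratio = 28.5 / 9.5 = 3.

3:1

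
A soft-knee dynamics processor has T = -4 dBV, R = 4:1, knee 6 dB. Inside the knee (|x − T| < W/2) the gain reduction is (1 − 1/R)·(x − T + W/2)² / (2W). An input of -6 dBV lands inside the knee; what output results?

x − T + W/2 = -6 − (-4) + 3 = 1.
GR = (1 − 1/4) × 1² / 12 = 0.75 × 1 / 12 = 0.0625 dB.
Output = -6 − 0.0625 = -6.0625 dBV.

-6.0625 dBV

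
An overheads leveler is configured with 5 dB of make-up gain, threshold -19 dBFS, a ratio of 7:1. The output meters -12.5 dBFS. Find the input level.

Before make-up, the level was -12.5 − 5 = -17.5 dBFS.
The compressed level sits -17.5 − (-19) = 1.5 dB over threshold.
Before 7:1 compression the overshoot was 1.5 × 7 = 10.5 dB, so input = -19 + 10.5 = -8.5 dBFS.

-8.5 dBFS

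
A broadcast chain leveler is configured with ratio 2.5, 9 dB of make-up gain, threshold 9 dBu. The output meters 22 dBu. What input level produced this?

19 dBu

Before make-up, the level was 22 − 9 = 13 dBu.
Post-compression overshoot = 13 − 9 = 4 dB.
Undo the ratio: input overshoot = 4 × 2.5 = 10 dB, giving input = 19 dBu.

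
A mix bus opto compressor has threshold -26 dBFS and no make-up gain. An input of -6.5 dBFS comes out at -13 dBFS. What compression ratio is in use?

1.5:1

Input overshoot = -6.5 − (-26) = 19.5 dB; output overshoot = -13 − (-26) = 13 dB.
Ratio = 19.5 / 13 = 1.5.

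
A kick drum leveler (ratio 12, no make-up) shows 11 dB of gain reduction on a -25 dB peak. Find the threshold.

Input is 12 dB above T (since output overshoot × R = input overshoot: (-36 − T)·12 = -25 − T gives T = -37 dB).
Check: -37 + (-25 − (-37))/12 = -37 + 1 = -36 dB. ✓

-37 dB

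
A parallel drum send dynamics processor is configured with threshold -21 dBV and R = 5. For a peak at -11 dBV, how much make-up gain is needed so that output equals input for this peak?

Without make-up, output = threshold + overshoot/5 = -21 + 2 = -19 dBV.
Gap to target: 8 dB.

8 dB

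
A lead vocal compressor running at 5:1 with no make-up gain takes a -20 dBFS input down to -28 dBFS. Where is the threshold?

Input is 10 dB above T (since output overshoot × R = input overshoot: (-28 − T)·5 = -20 − T gives T = -30 dBFS).
Check: -30 + (-20 − (-30))/5 = -30 + 2 = -28 dBFS. ✓

-30 dBFS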